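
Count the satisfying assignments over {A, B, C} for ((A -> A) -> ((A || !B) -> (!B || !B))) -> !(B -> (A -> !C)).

Initial set: {(((A -> A) -> ((A || !B) -> (!B || !B))) -> !(B -> (A -> !C)))}.
(((A -> A) -> ((A || !B) -> (!B || !B))) -> !(B -> (A -> !C))): β-rule — branch into !((A -> A) -> ((A || !B) -> (!B || !B)))  //  !(B -> (A -> !C)).
  branch 1 (add !((A -> A) -> ((A || !B) -> (!B || !B)))):
    !((A -> A) -> ((A || !B) -> (!B || !B))): α-rule — add (A -> A), !((A || !B) -> (!B || !B)).
    !((A || !B) -> (!B || !B)): α-rule — add (A || !B), !(!B || !B).
    !(!B || !B): α-rule — add !!B, !!B.
    (A -> A): β-rule — branch into !A  //  A.
      branch 1.1 (add !A):
        (A || !B): β-rule — branch into A  //  !B.
          branch 1.1.1 (add A):
            × closes — contains both A and !A.
          branch 1.1.2 (add !B):
            × closes — contains both B and !B.
      branch 1.2 (add A):
        (A || !B): β-rule — branch into A  //  !B.
          branch 1.2.1 (add A):
            ○ open, literals {A=true, B=true}.
          branch 1.2.2 (add !B):
            × closes — contains both B and !B.
  branch 2 (add !(B -> (A -> !C))):
    !(B -> (A -> !C)): α-rule — add B, !(A -> !C).
    !(A -> !C): α-rule — add A, !!C.
    ○ open, literals {A=true, B=true, C=true}.
3 branches closed, 2 open.
Each open branch fixes some atoms; the unmentioned ones are free. Counting distinct full assignments: branch {A=true, B=true} (C) contributes 2 new; branch {A=true, B=true, C=true} (none free) contributes 0 new. Total: 2.

2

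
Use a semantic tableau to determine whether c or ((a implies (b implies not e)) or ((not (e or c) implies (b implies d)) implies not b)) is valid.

Assume the negation and expand:
Initial set: {not (c or ((a implies (b implies not e)) or ((not (e or c) implies (b implies d)) implies not b)))}.
not (c or ((a implies (b implies not e)) or ((not (e or c) implies (b implies d)) implies not b))): α-rule — add not c, not ((a implies (b implies not e)) or ((not (e or c) implies (b implies d)) implies not b)).
not ((a implies (b implies not e)) or ((not (e or c) implies (b implies d)) implies not b)): α-rule — add not (a implies (b implies not e)), not ((not (e or c) implies (b implies d)) implies not b).
not (a implies (b implies not e)): α-rule — add a, not (b implies not e).
not ((not (e or c) implies (b implies d)) implies not b): α-rule — add (not (e or c) implies (b implies d)), not not b.
not (b implies not e): α-rule — add b, not not e.
(not (e or c) implies (b implies d)): β-rule — branch into not not (e or c)  //  (b implies d).
  branch 1 (add not not (e or c)):
    not not (e or c): β-rule — branch into e  //  c.
      branch 1.1 (add e):
        ○ open, literals {a=T, b=T, c=F, e=T}.
      branch 1.2 (add c):
        × closes — contains both c and not c.
  branch 2 (add (b implies d)):
    (b implies d): β-rule — branch into not b  //  d.
      branch 2.1 (add not b):
        × closes — contains both b and not b.
      branch 2.2 (add d):
        ○ open, literals {a=T, b=T, c=F, d=T, e=T}.
2 branches closed, 2 open.
An open branch gives a countermodel: a=T, b=T, c=F, e=T (unmentioned atoms arbitrary); under it the original formula is false.

Not valid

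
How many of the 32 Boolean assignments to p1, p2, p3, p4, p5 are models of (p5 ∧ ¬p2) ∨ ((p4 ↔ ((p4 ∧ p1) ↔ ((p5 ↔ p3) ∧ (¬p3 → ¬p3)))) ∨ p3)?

Initial set: {((p5 ∧ ¬p2) ∨ ((p4 ↔ ((p4 ∧ p1) ↔ ((p5 ↔ p3) ∧ (¬p3 → ¬p3)))) ∨ p3))}.
((p5 ∧ ¬p2) ∨ ((p4 ↔ ((p4 ∧ p1) ↔ ((p5 ↔ p3) ∧ (¬p3 → ¬p3)))) ∨ p3)): β-rule — branch into (p5 ∧ ¬p2)  //  ((p4 ↔ ((p4 ∧ p1) ↔ ((p5 ↔ p3) ∧ (¬p3 → ¬p3)))) ∨ p3).
  branch 1 (add (p5 ∧ ¬p2)):
    (p5 ∧ ¬p2): α-rule — add p5, ¬p2.
    ○ open, literals {p2=0, p5=1}.
  branch 2 (add ((p4 ↔ ((p4 ∧ p1) ↔ ((p5 ↔ p3) ∧ (¬p3 → ¬p3)))) ∨ p3)):
    ((p4 ↔ ((p4 ∧ p1) ↔ ((p5 ↔ p3) ∧ (¬p3 → ¬p3)))) ∨ p3): β-rule — branch into (p4 ↔ ((p4 ∧ p1) ↔ ((p5 ↔ p3) ∧ (¬p3 → ¬p3))))  //  p3.
      branch 2.1 (add (p4 ↔ ((p4 ∧ p1) ↔ ((p5 ↔ p3) ∧ (¬p3 → ¬p3))))):
        (p4 ↔ ((p4 ∧ p1) ↔ ((p5 ↔ p3) ∧ (¬p3 → ¬p3)))): β-rule — branch into p4, ((p4 ∧ p1) ↔ ((p5 ↔ p3) ∧ (¬p3 → ¬p3)))  //  ¬p4, ¬((p4 ∧ p1) ↔ ((p5 ↔ p3) ∧ (¬p3 → ¬p3))).
          branch 2.1.1 (add p4, ((p4 ∧ p1) ↔ ((p5 ↔ p3) ∧ (¬p3 → ¬p3)))):
            ((p4 ∧ p1) ↔ ((p5 ↔ p3) ∧ (¬p3 → ¬p3))): β-rule — branch into (p4 ∧ p1), ((p5 ↔ p3) ∧ (¬p3 → ¬p3))  //  ¬(p4 ∧ p1), ¬((p5 ↔ p3) ∧ (¬p3 → ¬p3)).
              branch 2.1.1.1 (add (p4 ∧ p1), ((p5 ↔ p3) ∧ (¬p3 → ¬p3))):
                (p4 ∧ p1): α-rule — add p4, p1.
                ((p5 ↔ p3) ∧ (¬p3 → ¬p3)): α-rule — add (p5 ↔ p3), (¬p3 → ¬p3).
                (p5 ↔ p3): β-rule — branch into p5, p3  //  ¬p5, ¬p3.
                  branch 2.1.1.1.1 (add p5, p3):
                    (¬p3 → ¬p3): β-rule — branch into ¬¬p3  //  ¬p3.
                      branch 2.1.1.1.1.1 (add ¬¬p3):
                        ○ open, literals {p1=1, p3=1, p4=1, p5=1}.
                      branch 2.1.1.1.1.2 (add ¬p3):
                        × closes — contains both p3 and ¬p3.
                  branch 2.1.1.1.2 (add ¬p5, ¬p3):
                    (¬p3 → ¬p3): β-rule — branch into ¬¬p3  //  ¬p3.
                      branch 2.1.1.1.2.1 (add ¬¬p3):
                        × closes — contains both p3 and ¬p3.
                      branch 2.1.1.1.2.2 (add ¬p3):
                        ○ open, literals {p1=1, p3=0, p4=1, p5=0}.
              branch 2.1.1.2 (add ¬(p4 ∧ p1), ¬((p5 ↔ p3) ∧ (¬p3 → ¬p3))):
                ¬(p4 ∧ p1): β-rule — branch into ¬p4  //  ¬p1.
                  branch 2.1.1.2.1 (add ¬p4):
                    × closes — contains both p4 and ¬p4.
                  branch 2.1.1.2.2 (add ¬p1):
                    ¬((p5 ↔ p3) ∧ (¬p3 → ¬p3)): β-rule — branch into ¬(p5 ↔ p3)  //  ¬(¬p3 → ¬p3).
                      branch 2.1.1.2.2.1 (add ¬(p5 ↔ p3)):
                        ¬(p5 ↔ p3): β-rule — branch into p5, ¬p3  //  ¬p5, p3.
                          branch 2.1.1.2.2.1.1 (add p5, ¬p3):
                            ○ open, literals {p1=0, p3=0, p4=1, p5=1}.
                          branch 2.1.1.2.2.1.2 (add ¬p5, p3):
                            ○ open, literals {p1=0, p3=1, p4=1, p5=0}.
                      branch 2.1.1.2.2.2 (add ¬(¬p3 → ¬p3)):
                        ¬(¬p3 → ¬p3): α-rule — add ¬p3, ¬¬p3.
                        × closes — contains both p3 and ¬p3.
          branch 2.1.2 (add ¬p4, ¬((p4 ∧ p1) ↔ ((p5 ↔ p3) ∧ (¬p3 → ¬p3)))):
            ¬((p4 ∧ p1) ↔ ((p5 ↔ p3) ∧ (¬p3 → ¬p3))): β-rule — branch into (p4 ∧ p1), ¬((p5 ↔ p3) ∧ (¬p3 → ¬p3))  //  ¬(p4 ∧ p1), ((p5 ↔ p3) ∧ (¬p3 → ¬p3)).
              branch 2.1.2.1 (add (p4 ∧ p1), ¬((p5 ↔ p3) ∧ (¬p3 → ¬p3))):
                (p4 ∧ p1): α-rule — add p4, p1.
                × closes — contains both p4 and ¬p4.
              branch 2.1.2.2 (add ¬(p4 ∧ p1), ((p5 ↔ p3) ∧ (¬p3 → ¬p3))):
                ((p5 ↔ p3) ∧ (¬p3 → ¬p3)): α-rule — add (p5 ↔ p3), (¬p3 → ¬p3).
                ¬(p4 ∧ p1): β-rule — branch into ¬p4  //  ¬p1.
                  branch 2.1.2.2.1 (add ¬p4):
                    (p5 ↔ p3): β-rule — branch into p5, p3  //  ¬p5, ¬p3.
                      branch 2.1.2.2.1.1 (add p5, p3):
                        (¬p3 → ¬p3): β-rule — branch into ¬¬p3  //  ¬p3.
                          branch 2.1.2.2.1.1.1 (add ¬¬p3):
                            ○ open, literals {p3=1, p4=0, p5=1}.
                          branch 2.1.2.2.1.1.2 (add ¬p3):
                            × closes — contains both p3 and ¬p3.
                      branch 2.1.2.2.1.2 (add ¬p5, ¬p3):
                        (¬p3 → ¬p3): β-rule — branch into ¬¬p3  //  ¬p3.
                          branch 2.1.2.2.1.2.1 (add ¬¬p3):
                            × closes — contains both p3 and ¬p3.
                          branch 2.1.2.2.1.2.2 (add ¬p3):
                            ○ open, literals {p3=0, p4=0, p5=0}.
                  branch 2.1.2.2.2 (add ¬p1):
                    (p5 ↔ p3): β-rule — branch into p5, p3  //  ¬p5, ¬p3.
                      branch 2.1.2.2.2.1 (add p5, p3):
                        (¬p3 → ¬p3): β-rule — branch into ¬¬p3  //  ¬p3.
                          branch 2.1.2.2.2.1.1 (add ¬¬p3):
                            ○ open, literals {p1=0, p3=1, p4=0, p5=1}.
                          branch 2.1.2.2.2.1.2 (add ¬p3):
                            × closes — contains both p3 and ¬p3.
                      branch 2.1.2.2.2.2 (add ¬p5, ¬p3):
                        (¬p3 → ¬p3): β-rule — branch into ¬¬p3  //  ¬p3.
                          branch 2.1.2.2.2.2.1 (add ¬¬p3):
                            × closes — contains both p3 and ¬p3.
                          branch 2.1.2.2.2.2.2 (add ¬p3):
                            ○ open, literals {p1=0, p3=0, p4=0, p5=0}.
      branch 2.2 (add p3):
        ○ open, literals {p3=1}.
9 branches closed, 10 open.
Each open branch fixes some atoms; the unmentioned ones are free. Counting distinct full assignments: branch {p2=0, p5=1} (p1, p3, p4) contributes 8 new; branch {p1=1, p3=1, p4=1, p5=1} (p2) contributes 1 new; branch {p1=1, p3=0, p4=1, p5=0} (p2) contributes 2 new; branch {p1=0, p3=0, p4=1, p5=1} (p2) contributes 1 new; branch {p1=0, p3=1, p4=1, p5=0} (p2) contributes 2 new; branch {p3=1, p4=0, p5=1} (p1, p2) contributes 2 new; branch {p3=0, p4=0, p5=0} (p1, p2) contributes 4 new; branch {p1=0, p3=1, p4=0, p5=1} (p2) contributes 0 new; branch {p1=0, p3=0, p4=0, p5=0} (p2) contributes 0 new; branch {p3=1} (p1, p2, p4, p5) contributes 7 new. Total: 27.

27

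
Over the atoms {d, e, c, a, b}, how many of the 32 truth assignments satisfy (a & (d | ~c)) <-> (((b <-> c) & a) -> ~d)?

8

Initial set: {((a & (d | ~c)) <-> (((b <-> c) & a) -> ~d))}.
((a & (d | ~c)) <-> (((b <-> c) & a) -> ~d)): β-rule — branch into (a & (d | ~c)), (((b <-> c) & a) -> ~d)  //  ~(a & (d | ~c)), ~(((b <-> c) & a) -> ~d).
  branch 1 (add (a & (d | ~c)), (((b <-> c) & a) -> ~d)):
    (a & (d | ~c)): α-rule — add a, (d | ~c).
    (((b <-> c) & a) -> ~d): β-rule — branch into ~((b <-> c) & a)  //  ~d.
      branch 1.1 (add ~((b <-> c) & a)):
        (d | ~c): β-rule — branch into d  //  ~c.
          branch 1.1.1 (add d):
            ~((b <-> c) & a): β-rule — branch into ~(b <-> c)  //  ~a.
              branch 1.1.1.1 (add ~(b <-> c)):
                ~(b <-> c): β-rule — branch into b, ~c  //  ~b, c.
                  branch 1.1.1.1.1 (add b, ~c):
                    ○ open, literals {a=true, b=true, c=false, d=true}.
                  branch 1.1.1.1.2 (add ~b, c):
                    ○ open, literals {a=true, b=false, c=true, d=true}.
              branch 1.1.1.2 (add ~a):
                × closes — contains both a and ~a.
          branch 1.1.2 (add ~c):
            ~((b <-> c) & a): β-rule — branch into ~(b <-> c)  //  ~a.
              branch 1.1.2.1 (add ~(b <-> c)):
                ~(b <-> c): β-rule — branch into b, ~c  //  ~b, c.
                  branch 1.1.2.1.1 (add b, ~c):
                    ○ open, literals {a=true, b=true, c=false}.
                  branch 1.1.2.1.2 (add ~b, c):
                    × closes — contains both c and ~c.
              branch 1.1.2.2 (add ~a):
                × closes — contains both a and ~a.
      branch 1.2 (add ~d):
        (d | ~c): β-rule — branch into d  //  ~c.
          branch 1.2.1 (add d):
            × closes — contains both d and ~d.
          branch 1.2.2 (add ~c):
            ○ open, literals {a=true, c=false, d=false}.
  branch 2 (add ~(a & (d | ~c)), ~(((b <-> c) & a) -> ~d)):
    ~(((b <-> c) & a) -> ~d): α-rule — add ((b <-> c) & a), ~~d.
    ((b <-> c) & a): α-rule — add (b <-> c), a.
    ~(a & (d | ~c)): β-rule — branch into ~a  //  ~(d | ~c).
      branch 2.1 (add ~a):
        × closes — contains both a and ~a.
      branch 2.2 (add ~(d | ~c)):
        ~(d | ~c): α-rule — add ~d, ~~c.
        × closes — contains both d and ~d.
6 branches closed, 4 open.
Each open branch fixes some atoms; the unmentioned ones are free. Counting distinct full assignments: branch {a=true, b=true, c=false, d=true} (e) contributes 2 new; branch {a=true, b=false, c=true, d=true} (e) contributes 2 new; branch {a=true, b=true, c=false} (d, e) contributes 2 new; branch {a=true, c=false, d=false} (e, b) contributes 2 new. Total: 8.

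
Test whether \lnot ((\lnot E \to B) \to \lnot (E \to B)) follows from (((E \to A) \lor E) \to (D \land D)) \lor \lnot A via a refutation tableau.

Initial set: {((((E \to A) \lor E) \to (D \land D)) \lor \lnot A); \lnot \lnot ((\lnot E \to B) \to \lnot (E \to B))}.
((((E \to A) \lor E) \to (D \land D)) \lor \lnot A): β-rule — branch into (((E \to A) \lor E) \to (D \land D))  //  \lnot A.
  branch 1 (add (((E \to A) \lor E) \to (D \land D))):
    \lnot \lnot ((\lnot E \to B) \to \lnot (E \to B)): β-rule — branch into \lnot (\lnot E \to B)  //  \lnot (E \to B).
      branch 1.1 (add \lnot (\lnot E \to B)):
        \lnot (\lnot E \to B): α-rule — add \lnot E, \lnot B.
        (((E \to A) \lor E) \to (D \land D)): β-rule — branch into \lnot ((E \to A) \lor E)  //  (D \land D).
          branch 1.1.1 (add \lnot ((E \to A) \lor E)):
            \lnot ((E \to A) \lor E): α-rule — add \lnot (E \to A), \lnot E.
            \lnot (E \to A): α-rule — add E, \lnot A.
            × closes — contains both E and \lnot E.
          branch 1.1.2 (add (D \land D)):
            (D \land D): α-rule — add D, D.
            ○ open, literals {B=false, D=true, E=false}.
      branch 1.2 (add \lnot (E \to B)):
        \lnot (E \to B): α-rule — add E, \lnot B.
        (((E \to A) \lor E) \to (D \land D)): β-rule — branch into \lnot ((E \to A) \lor E)  //  (D \land D).
          branch 1.2.1 (add \lnot ((E \to A) \lor E)):
            \lnot ((E \to A) \lor E): α-rule — add \lnot (E \to A), \lnot E.
            × closes — contains both E and \lnot E.
          branch 1.2.2 (add (D \land D)):
            (D \land D): α-rule — add D, D.
            ○ open, literals {B=false, D=true, E=true}.
  branch 2 (add \lnot A):
    \lnot \lnot ((\lnot E \to B) \to \lnot (E \to B)): β-rule — branch into \lnot (\lnot E \to B)  //  \lnot (E \to B).
      branch 2.1 (add \lnot (\lnot E \to B)):
        \lnot (\lnot E \to B): α-rule — add \lnot E, \lnot B.
        ○ open, literals {A=false, B=false, E=false}.
      branch 2.2 (add \lnot (E \to B)):
        \lnot (E \to B): α-rule — add E, \lnot B.
        ○ open, literals {A=false, B=false, E=true}.
2 branches closed, 4 open.
An open branch gives a countermodel: B=false, D=true, E=false (unmentioned atoms arbitrary); the premises hold there but the conclusion fails.

No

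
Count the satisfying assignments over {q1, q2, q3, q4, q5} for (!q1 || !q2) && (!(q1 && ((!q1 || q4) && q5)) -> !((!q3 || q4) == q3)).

Initial set: {((!q1 || !q2) && (!(q1 && ((!q1 || q4) && q5)) -> !((!q3 || q4) == q3)))}.
((!q1 || !q2) && (!(q1 && ((!q1 || q4) && q5)) -> !((!q3 || q4) == q3))): α-rule — add (!q1 || !q2), (!(q1 && ((!q1 || q4) && q5)) -> !((!q3 || q4) == q3)).
(!q1 || !q2): β-rule — branch into !q1  //  !q2.
  branch 1 (add !q1):
    (!(q1 && ((!q1 || q4) && q5)) -> !((!q3 || q4) == q3)): β-rule — branch into !!(q1 && ((!q1 || q4) && q5))  //  !((!q3 || q4) == q3).
      branch 1.1 (add !!(q1 && ((!q1 || q4) && q5))):
        !!(q1 && ((!q1 || q4) && q5)): α-rule — add q1, ((!q1 || q4) && q5).
        × closes — contains both q1 and !q1.
      branch 1.2 (add !((!q3 || q4) == q3)):
        !((!q3 || q4) == q3): β-rule — branch into (!q3 || q4), !q3  //  !(!q3 || q4), q3.
          branch 1.2.1 (add (!q3 || q4), !q3):
            (!q3 || q4): β-rule — branch into !q3  //  q4.
              branch 1.2.1.1 (add !q3):
                ○ open, literals {q1=F, q3=F}.
              branch 1.2.1.2 (add q4):
                ○ open, literals {q1=F, q3=F, q4=T}.
          branch 1.2.2 (add !(!q3 || q4), q3):
            !(!q3 || q4): α-rule — add !!q3, !q4.
            ○ open, literals {q1=F, q3=T, q4=F}.
  branch 2 (add !q2):
    (!(q1 && ((!q1 || q4) && q5)) -> !((!q3 || q4) == q3)): β-rule — branch into !!(q1 && ((!q1 || q4) && q5))  //  !((!q3 || q4) == q3).
      branch 2.1 (add !!(q1 && ((!q1 || q4) && q5))):
        !!(q1 && ((!q1 || q4) && q5)): α-rule — add q1, ((!q1 || q4) && q5).
        ((!q1 || q4) && q5): α-rule — add (!q1 || q4), q5.
        (!q1 || q4): β-rule — branch into !q1  //  q4.
          branch 2.1.1 (add !q1):
            × closes — contains both q1 and !q1.
          branch 2.1.2 (add q4):
            ○ open, literals {q1=T, q2=F, q4=T, q5=T}.
      branch 2.2 (add !((!q3 || q4) == q3)):
        !((!q3 || q4) == q3): β-rule — branch into (!q3 || q4), !q3  //  !(!q3 || q4), q3.
          branch 2.2.1 (add (!q3 || q4), !q3):
            (!q3 || q4): β-rule — branch into !q3  //  q4.
              branch 2.2.1.1 (add !q3):
                ○ open, literals {q2=F, q3=F}.
              branch 2.2.1.2 (add q4):
                ○ open, literals {q2=F, q3=F, q4=T}.
          branch 2.2.2 (add !(!q3 || q4), q3):
            !(!q3 || q4): α-rule — add !!q3, !q4.
            ○ open, literals {q2=F, q3=T, q4=F}.
2 branches closed, 7 open.
Each open branch fixes some atoms; the unmentioned ones are free. Counting distinct full assignments: branch {q1=F, q3=F} (q2, q4, q5) contributes 8 new; branch {q1=F, q3=F, q4=T} (q2, q5) contributes 0 new; branch {q1=F, q3=T, q4=F} (q2, q5) contributes 4 new; branch {q1=T, q2=F, q4=T, q5=T} (q3) contributes 2 new; branch {q2=F, q3=F} (q1, q4, q5) contributes 3 new; branch {q2=F, q3=F, q4=T} (q1, q5) contributes 0 new; branch {q2=F, q3=T, q4=F} (q1, q5) contributes 2 new. Total: 19.

19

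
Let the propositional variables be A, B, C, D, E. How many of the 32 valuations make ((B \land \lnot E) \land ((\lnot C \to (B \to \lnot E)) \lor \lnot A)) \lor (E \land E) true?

Initial set: {(((B \land \lnot E) \land ((\lnot C \to (B \to \lnot E)) \lor \lnot A)) \lor (E \land E))}.
(((B \land \lnot E) \land ((\lnot C \to (B \to \lnot E)) \lor \lnot A)) \lor (E \land E)): β-rule — branch into ((B \land \lnot E) \land ((\lnot C \to (B \to \lnot E)) \lor \lnot A))  //  (E \land E).
  branch 1 (add ((B \land \lnot E) \land ((\lnot C \to (B \to \lnot E)) \lor \lnot A))):
    ((B \land \lnot E) \land ((\lnot C \to (B \to \lnot E)) \lor \lnot A)): α-rule — add (B \land \lnot E), ((\lnot C \to (B \to \lnot E)) \lor \lnot A).
    (B \land \lnot E): α-rule — add B, \lnot E.
    ((\lnot C \to (B \to \lnot E)) \lor \lnot A): β-rule — branch into (\lnot C \to (B \to \lnot E))  //  \lnot A.
      branch 1.1 (add (\lnot C \to (B \to \lnot E))):
        (\lnot C \to (B \to \lnot E)): β-rule — branch into \lnot \lnot C  //  (B \to \lnot E).
          branch 1.1.1 (add \lnot \lnot C):
            ○ open, literals {B=1, C=1, E=0}.
          branch 1.1.2 (add (B \to \lnot E)):
            (B \to \lnot E): β-rule — branch into \lnot B  //  \lnot E.
              branch 1.1.2.1 (add \lnot B):
                × closes — contains both B and \lnot B.
              branch 1.1.2.2 (add \lnot E):
                ○ open, literals {B=1, E=0}.
      branch 1.2 (add \lnot A):
        ○ open, literals {A=0, B=1, E=0}.
  branch 2 (add (E \land E)):
    (E \land E): α-rule — add E, E.
    ○ open, literals {E=1}.
1 branch closed, 4 open.
Each open branch fixes some atoms; the unmentioned ones are free. Counting distinct full assignments: branch {B=1, C=1, E=0} (A, D) contributes 4 new; branch {B=1, E=0} (A, C, D) contributes 4 new; branch {A=0, B=1, E=0} (C, D) contributes 0 new; branch {E=1} (A, B, C, D) contributes 16 new. Total: 24.

24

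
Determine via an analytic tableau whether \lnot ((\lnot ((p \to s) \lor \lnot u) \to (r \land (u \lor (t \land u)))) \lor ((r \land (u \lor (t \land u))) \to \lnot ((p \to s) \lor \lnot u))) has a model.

Unsatisfiable

Initial set: {\lnot ((\lnot ((p \to s) \lor \lnot u) \to (r \land (u \lor (t \land u)))) \lor ((r \land (u \lor (t \land u))) \to \lnot ((p \to s) \lor \lnot u)))}.
\lnot ((\lnot ((p \to s) \lor \lnot u) \to (r \land (u \lor (t \land u)))) \lor ((r \land (u \lor (t \land u))) \to \lnot ((p \to s) \lor \lnot u))): α-rule — add \lnot (\lnot ((p \to s) \lor \lnot u) \to (r \land (u \lor (t \land u)))), \lnot ((r \land (u \lor (t \land u))) \to \lnot ((p \to s) \lor \lnot u)).
\lnot (\lnot ((p \to s) \lor \lnot u) \to (r \land (u \lor (t \land u)))): α-rule — add \lnot ((p \to s) \lor \lnot u), \lnot (r \land (u \lor (t \land u))).
\lnot ((r \land (u \lor (t \land u))) \to \lnot ((p \to s) \lor \lnot u)): α-rule — add (r \land (u \lor (t \land u))), \lnot \lnot ((p \to s) \lor \lnot u).
\lnot ((p \to s) \lor \lnot u): α-rule — add \lnot (p \to s), \lnot \lnot u.
(r \land (u \lor (t \land u))): α-rule — add r, (u \lor (t \land u)).
\lnot (p \to s): α-rule — add p, \lnot s.
\lnot (r \land (u \lor (t \land u))): β-rule — branch into \lnot r  //  \lnot (u \lor (t \land u)).
  branch 1 (add \lnot r):
    × closes — contains both r and \lnot r.
  branch 2 (add \lnot (u \lor (t \land u))):
    \lnot (u \lor (t \land u)): α-rule — add \lnot u, \lnot (t \land u).
    × closes — contains both u and \lnot u.
All 2 branches close.
Every branch closed; the formula is unsatisfiable.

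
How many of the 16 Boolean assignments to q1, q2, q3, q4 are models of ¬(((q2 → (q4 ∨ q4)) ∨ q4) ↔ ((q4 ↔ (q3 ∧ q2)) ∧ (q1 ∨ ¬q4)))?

9

Initial set: {¬(((q2 → (q4 ∨ q4)) ∨ q4) ↔ ((q4 ↔ (q3 ∧ q2)) ∧ (q1 ∨ ¬q4)))}.
¬(((q2 → (q4 ∨ q4)) ∨ q4) ↔ ((q4 ↔ (q3 ∧ q2)) ∧ (q1 ∨ ¬q4))): β-rule — branch into ((q2 → (q4 ∨ q4)) ∨ q4), ¬((q4 ↔ (q3 ∧ q2)) ∧ (q1 ∨ ¬q4))  //  ¬((q2 → (q4 ∨ q4)) ∨ q4), ((q4 ↔ (q3 ∧ q2)) ∧ (q1 ∨ ¬q4)).
  branch 1 (add ((q2 → (q4 ∨ q4)) ∨ q4), ¬((q4 ↔ (q3 ∧ q2)) ∧ (q1 ∨ ¬q4))):
    ((q2 → (q4 ∨ q4)) ∨ q4): β-rule — branch into (q2 → (q4 ∨ q4))  //  q4.
      branch 1.1 (add (q2 → (q4 ∨ q4))):
        ¬((q4 ↔ (q3 ∧ q2)) ∧ (q1 ∨ ¬q4)): β-rule — branch into ¬(q4 ↔ (q3 ∧ q2))  //  ¬(q1 ∨ ¬q4).
          branch 1.1.1 (add ¬(q4 ↔ (q3 ∧ q2))):
            (q2 → (q4 ∨ q4)): β-rule — branch into ¬q2  //  (q4 ∨ q4).
              branch 1.1.1.1 (add ¬q2):
                ¬(q4 ↔ (q3 ∧ q2)): β-rule — branch into q4, ¬(q3 ∧ q2)  //  ¬q4, (q3 ∧ q2).
                  branch 1.1.1.1.1 (add q4, ¬(q3 ∧ q2)):
                    ¬(q3 ∧ q2): β-rule — branch into ¬q3  //  ¬q2.
                      branch 1.1.1.1.1.1 (add ¬q3):
                        ○ open, literals {q2=0, q3=0, q4=1}.
                      branch 1.1.1.1.1.2 (add ¬q2):
                        ○ open, literals {q2=0, q4=1}.
                  branch 1.1.1.1.2 (add ¬q4, (q3 ∧ q2)):
                    (q3 ∧ q2): α-rule — add q3, q2.
                    × closes — contains both q2 and ¬q2.
              branch 1.1.1.2 (add (q4 ∨ q4)):
                ¬(q4 ↔ (q3 ∧ q2)): β-rule — branch into q4, ¬(q3 ∧ q2)  //  ¬q4, (q3 ∧ q2).
                  branch 1.1.1.2.1 (add q4, ¬(q3 ∧ q2)):
                    (q4 ∨ q4): β-rule — branch into q4  //  q4.
                      branch 1.1.1.2.1.1 (add q4):
                        ¬(q3 ∧ q2): β-rule — branch into ¬q3  //  ¬q2.
                          branch 1.1.1.2.1.1.1 (add ¬q3):
                            ○ open, literals {q3=0, q4=1}.
                          branch 1.1.1.2.1.1.2 (add ¬q2):
                            ○ open, literals {q2=0, q4=1}.
                      branch 1.1.1.2.1.2 (add q4):
                        ¬(q3 ∧ q2): β-rule — branch into ¬q3  //  ¬q2.
                          branch 1.1.1.2.1.2.1 (add ¬q3):
                            ○ open, literals {q3=0, q4=1}.
                          branch 1.1.1.2.1.2.2 (add ¬q2):
                            ○ open, literals {q2=0, q4=1}.
                  branch 1.1.1.2.2 (add ¬q4, (q3 ∧ q2)):
                    (q3 ∧ q2): α-rule — add q3, q2.
                    (q4 ∨ q4): β-rule — branch into q4  //  q4.
                      branch 1.1.1.2.2.1 (add q4):
                        × closes — contains both q4 and ¬q4.
                      branch 1.1.1.2.2.2 (add q4):
                        × closes — contains both q4 and ¬q4.
          branch 1.1.2 (add ¬(q1 ∨ ¬q4)):
            ¬(q1 ∨ ¬q4): α-rule — add ¬q1, ¬¬q4.
            (q2 → (q4 ∨ q4)): β-rule — branch into ¬q2  //  (q4 ∨ q4).
              branch 1.1.2.1 (add ¬q2):
                ○ open, literals {q1=0, q2=0, q4=1}.
              branch 1.1.2.2 (add (q4 ∨ q4)):
                (q4 ∨ q4): β-rule — branch into q4  //  q4.
                  branch 1.1.2.2.1 (add q4):
                    ○ open, literals {q1=0, q4=1}.
                  branch 1.1.2.2.2 (add q4):
                    ○ open, literals {q1=0, q4=1}.
      branch 1.2 (add q4):
        ¬((q4 ↔ (q3 ∧ q2)) ∧ (q1 ∨ ¬q4)): β-rule — branch into ¬(q4 ↔ (q3 ∧ q2))  //  ¬(q1 ∨ ¬q4).
          branch 1.2.1 (add ¬(q4 ↔ (q3 ∧ q2))):
            ¬(q4 ↔ (q3 ∧ q2)): β-rule — branch into q4, ¬(q3 ∧ q2)  //  ¬q4, (q3 ∧ q2).
              branch 1.2.1.1 (add q4, ¬(q3 ∧ q2)):
                ¬(q3 ∧ q2): β-rule — branch into ¬q3  //  ¬q2.
                  branch 1.2.1.1.1 (add ¬q3):
                    ○ open, literals {q3=0, q4=1}.
                  branch 1.2.1.1.2 (add ¬q2):
                    ○ open, literals {q2=0, q4=1}.
              branch 1.2.1.2 (add ¬q4, (q3 ∧ q2)):
                × closes — contains both q4 and ¬q4.
          branch 1.2.2 (add ¬(q1 ∨ ¬q4)):
            ¬(q1 ∨ ¬q4): α-rule — add ¬q1, ¬¬q4.
            ○ open, literals {q1=0, q4=1}.
  branch 2 (add ¬((q2 → (q4 ∨ q4)) ∨ q4), ((q4 ↔ (q3 ∧ q2)) ∧ (q1 ∨ ¬q4))):
    ¬((q2 → (q4 ∨ q4)) ∨ q4): α-rule — add ¬(q2 → (q4 ∨ q4)), ¬q4.
    ((q4 ↔ (q3 ∧ q2)) ∧ (q1 ∨ ¬q4)): α-rule — add (q4 ↔ (q3 ∧ q2)), (q1 ∨ ¬q4).
    ¬(q2 → (q4 ∨ q4)): α-rule — add q2, ¬(q4 ∨ q4).
    ¬(q4 ∨ q4): α-rule — add ¬q4, ¬q4.
    (q4 ↔ (q3 ∧ q2)): β-rule — branch into q4, (q3 ∧ q2)  //  ¬q4, ¬(q3 ∧ q2).
      branch 2.1 (add q4, (q3 ∧ q2)):
        × closes — contains both q4 and ¬q4.
      branch 2.2 (add ¬q4, ¬(q3 ∧ q2)):
        (q1 ∨ ¬q4): β-rule — branch into q1  //  ¬q4.
          branch 2.2.1 (add q1):
            ¬(q3 ∧ q2): β-rule — branch into ¬q3  //  ¬q2.
              branch 2.2.1.1 (add ¬q3):
                ○ open, literals {q1=1, q2=1, q3=0, q4=0}.
              branch 2.2.1.2 (add ¬q2):
                × closes — contains both q2 and ¬q2.
          branch 2.2.2 (add ¬q4):
            ¬(q3 ∧ q2): β-rule — branch into ¬q3  //  ¬q2.
              branch 2.2.2.1 (add ¬q3):
                ○ open, literals {q2=1, q3=0, q4=0}.
              branch 2.2.2.2 (add ¬q2):
                × closes — contains both q2 and ¬q2.
7 branches closed, 14 open.
Each open branch fixes some atoms; the unmentioned ones are free. Counting distinct full assignments: branch {q2=0, q3=0, q4=1} (q1) contributes 2 new; branch {q2=0, q4=1} (q1, q3) contributes 2 new; branch {q3=0, q4=1} (q1, q2) contributes 2 new; branch {q2=0, q4=1} (q1, q3) contributes 0 new; branch {q3=0, q4=1} (q1, q2) contributes 0 new; branch {q2=0, q4=1} (q1, q3) contributes 0 new; branch {q1=0, q2=0, q4=1} (q3) contributes 0 new; branch {q1=0, q4=1} (q2, q3) contributes 1 new; branch {q1=0, q4=1} (q2, q3) contributes 0 new; branch {q3=0, q4=1} (q1, q2) contributes 0 new; branch {q2=0, q4=1} (q1, q3) contributes 0 new; branch {q1=0, q4=1} (q2, q3) contributes 0 new; branch {q1=1, q2=1, q3=0, q4=0} (none free) contributes 1 new; branch {q2=1, q3=0, q4=0} (q1) contributes 1 new. Total: 9.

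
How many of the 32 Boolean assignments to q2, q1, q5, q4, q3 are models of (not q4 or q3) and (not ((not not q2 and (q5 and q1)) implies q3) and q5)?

Initial set: {((not q4 or q3) and (not ((not not q2 and (q5 and q1)) implies q3) and q5))}.
((not q4 or q3) and (not ((not not q2 and (q5 and q1)) implies q3) and q5)): α-rule — add (not q4 or q3), (not ((not not q2 and (q5 and q1)) implies q3) and q5).
(not ((not not q2 and (q5 and q1)) implies q3) and q5): α-rule — add not ((not not q2 and (q5 and q1)) implies q3), q5.
not ((not not q2 and (q5 and q1)) implies q3): α-rule — add (not not q2 and (q5 and q1)), not q3.
(not not q2 and (q5 and q1)): α-rule — add not not q2, (q5 and q1).
not not q2: drop double negation, giving q2.
(q5 and q1): α-rule — add q5, q1.
(not q4 or q3): β-rule — branch into not q4  //  q3.
  branch 1 (add not q4):
    ○ open, literals {q1=T, q2=T, q3=F, q4=F, q5=T}.
  branch 2 (add q3):
    × closes — contains both q3 and not q3.
1 branch closed, 1 open.
Each open branch fixes some atoms; the unmentioned ones are free. Counting distinct full assignments: branch {q1=T, q2=T, q3=F, q4=F, q5=T} (none free) contributes 1 new. Total: 1.

1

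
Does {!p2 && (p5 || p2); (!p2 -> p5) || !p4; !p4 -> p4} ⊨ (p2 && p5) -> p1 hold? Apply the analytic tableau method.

Yes

Initial set: {(!p2 && (p5 || p2)); ((!p2 -> p5) || !p4); (!p4 -> p4); !((p2 && p5) -> p1)}.
(!p2 && (p5 || p2)): α-rule — add !p2, (p5 || p2).
!((p2 && p5) -> p1): α-rule — add (p2 && p5), !p1.
(p2 && p5): α-rule — add p2, p5.
× closes — contains both p2 and !p2.
All 1 branch closes.
Every branch closed, so the premises entail the conclusion.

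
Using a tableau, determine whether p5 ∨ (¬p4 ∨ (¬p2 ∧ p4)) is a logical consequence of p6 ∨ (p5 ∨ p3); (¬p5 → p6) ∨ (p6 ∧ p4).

No

Initial set: {(p6 ∨ (p5 ∨ p3)); ((¬p5 → p6) ∨ (p6 ∧ p4)); ¬(p5 ∨ (¬p4 ∨ (¬p2 ∧ p4)))}.
¬(p5 ∨ (¬p4 ∨ (¬p2 ∧ p4))): α-rule — add ¬p5, ¬(¬p4 ∨ (¬p2 ∧ p4)).
¬(¬p4 ∨ (¬p2 ∧ p4)): α-rule — add ¬¬p4, ¬(¬p2 ∧ p4).
(p6 ∨ (p5 ∨ p3)): β-rule — branch into p6  //  (p5 ∨ p3).
  branch 1 (add p6):
    ((¬p5 → p6) ∨ (p6 ∧ p4)): β-rule — branch into (¬p5 → p6)  //  (p6 ∧ p4).
      branch 1.1 (add (¬p5 → p6)):
        ¬(¬p2 ∧ p4): β-rule — branch into ¬¬p2  //  ¬p4.
          branch 1.1.1 (add ¬¬p2):
            (¬p5 → p6): β-rule — branch into ¬¬p5  //  p6.
              branch 1.1.1.1 (add ¬¬p5):
                × closes — contains both p5 and ¬p5.
              branch 1.1.1.2 (add p6):
                ○ open, literals {p2=1, p4=1, p5=0, p6=1}.
          branch 1.1.2 (add ¬p4):
            × closes — contains both p4 and ¬p4.
      branch 1.2 (add (p6 ∧ p4)):
        (p6 ∧ p4): α-rule — add p6, p4.
        ¬(¬p2 ∧ p4): β-rule — branch into ¬¬p2  //  ¬p4.
          branch 1.2.1 (add ¬¬p2):
            ○ open, literals {p2=1, p4=1, p5=0, p6=1}.
          branch 1.2.2 (add ¬p4):
            × closes — contains both p4 and ¬p4.
  branch 2 (add (p5 ∨ p3)):
    ((¬p5 → p6) ∨ (p6 ∧ p4)): β-rule — branch into (¬p5 → p6)  //  (p6 ∧ p4).
      branch 2.1 (add (¬p5 → p6)):
        ¬(¬p2 ∧ p4): β-rule — branch into ¬¬p2  //  ¬p4.
          branch 2.1.1 (add ¬¬p2):
            (p5 ∨ p3): β-rule — branch into p5  //  p3.
              branch 2.1.1.1 (add p5):
                × closes — contains both p5 and ¬p5.
              branch 2.1.1.2 (add p3):
                (¬p5 → p6): β-rule — branch into ¬¬p5  //  p6.
                  branch 2.1.1.2.1 (add ¬¬p5):
                    × closes — contains both p5 and ¬p5.
                  branch 2.1.1.2.2 (add p6):
                    ○ open, literals {p2=1, p3=1, p4=1, p5=0, p6=1}.
          branch 2.1.2 (add ¬p4):
            × closes — contains both p4 and ¬p4.
      branch 2.2 (add (p6 ∧ p4)):
        (p6 ∧ p4): α-rule — add p6, p4.
        ¬(¬p2 ∧ p4): β-rule — branch into ¬¬p2  //  ¬p4.
          branch 2.2.1 (add ¬¬p2):
            (p5 ∨ p3): β-rule — branch into p5  //  p3.
              branch 2.2.1.1 (add p5):
                × closes — contains both p5 and ¬p5.
              branch 2.2.1.2 (add p3):
                ○ open, literals {p2=1, p3=1, p4=1, p5=0, p6=1}.
          branch 2.2.2 (add ¬p4):
            × closes — contains both p4 and ¬p4.
8 branches closed, 4 open.
An open branch gives a countermodel: p2=1, p4=1, p5=0, p6=1 (unmentioned atoms arbitrary); the premises hold there but the conclusion fails.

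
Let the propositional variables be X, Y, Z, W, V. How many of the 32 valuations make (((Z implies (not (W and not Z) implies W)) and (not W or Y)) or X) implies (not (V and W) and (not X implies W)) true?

Initial set: {((((Z implies (not (W and not Z) implies W)) and (not W or Y)) or X) implies (not (V and W) and (not X implies W)))}.
((((Z implies (not (W and not Z) implies W)) and (not W or Y)) or X) implies (not (V and W) and (not X implies W))): β-rule — branch into not (((Z implies (not (W and not Z) implies W)) and (not W or Y)) or X)  //  (not (V and W) and (not X implies W)).
  branch 1 (add not (((Z implies (not (W and not Z) implies W)) and (not W or Y)) or X)):
    not (((Z implies (not (W and not Z) implies W)) and (not W or Y)) or X): α-rule — add not ((Z implies (not (W and not Z) implies W)) and (not W or Y)), not X.
    not ((Z implies (not (W and not Z) implies W)) and (not W or Y)): β-rule — branch into not (Z implies (not (W and not Z) implies W))  //  not (not W or Y).
      branch 1.1 (add not (Z implies (not (W and not Z) implies W))):
        not (Z implies (not (W and not Z) implies W)): α-rule — add Z, not (not (W and not Z) implies W).
        not (not (W and not Z) implies W): α-rule — add not (W and not Z), not W.
        not (W and not Z): β-rule — branch into not W  //  not not Z.
          branch 1.1.1 (add not W):
            ○ open, literals {W=F, X=F, Z=T}.
          branch 1.1.2 (add not not Z):
            ○ open, literals {W=F, X=F, Z=T}.
      branch 1.2 (add not (not W or Y)):
        not (not W or Y): α-rule — add not not W, not Y.
        ○ open, literals {W=T, X=F, Y=F}.
  branch 2 (add (not (V and W) and (not X implies W))):
    (not (V and W) and (not X implies W)): α-rule — add not (V and W), (not X implies W).
    not (V and W): β-rule — branch into not V  //  not W.
      branch 2.1 (add not V):
        (not X implies W): β-rule — branch into not not X  //  W.
          branch 2.1.1 (add not not X):
            ○ open, literals {V=F, X=T}.
          branch 2.1.2 (add W):
            ○ open, literals {V=F, W=T}.
      branch 2.2 (add not W):
        (not X implies W): β-rule — branch into not not X  //  W.
          branch 2.2.1 (add not not X):
            ○ open, literals {W=F, X=T}.
          branch 2.2.2 (add W):
            × closes — contains both W and not W.
1 branch closed, 6 open.
Each open branch fixes some atoms; the unmentioned ones are free. Counting distinct full assignments: branch {W=F, X=F, Z=T} (Y, V) contributes 4 new; branch {W=F, X=F, Z=T} (Y, V) contributes 0 new; branch {W=T, X=F, Y=F} (Z, V) contributes 4 new; branch {V=F, X=T} (Y, Z, W) contributes 8 new; branch {V=F, W=T} (X, Y, Z) contributes 2 new; branch {W=F, X=T} (Y, Z, V) contributes 4 new. Total: 22.

22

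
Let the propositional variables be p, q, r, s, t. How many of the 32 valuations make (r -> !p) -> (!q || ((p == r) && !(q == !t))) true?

22

Initial set: {((r -> !p) -> (!q || ((p == r) && !(q == !t))))}.
((r -> !p) -> (!q || ((p == r) && !(q == !t)))): β-rule — branch into !(r -> !p)  //  (!q || ((p == r) && !(q == !t))).
  branch 1 (add !(r -> !p)):
    !(r -> !p): α-rule — add r, !!p.
    ○ open, literals {p=T, r=T}.
  branch 2 (add (!q || ((p == r) && !(q == !t)))):
    (!q || ((p == r) && !(q == !t))): β-rule — branch into !q  //  ((p == r) && !(q == !t)).
      branch 2.1 (add !q):
        ○ open, literals {q=F}.
      branch 2.2 (add ((p == r) && !(q == !t))):
        ((p == r) && !(q == !t)): α-rule — add (p == r), !(q == !t).
        (p == r): β-rule — branch into p, r  //  !p, !r.
          branch 2.2.1 (add p, r):
            !(q == !t): β-rule — branch into q, !!t  //  !q, !t.
              branch 2.2.1.1 (add q, !!t):
                ○ open, literals {p=T, q=T, r=T, t=T}.
              branch 2.2.1.2 (add !q, !t):
                ○ open, literals {p=T, q=F, r=T, t=F}.
          branch 2.2.2 (add !p, !r):
            !(q == !t): β-rule — branch into q, !!t  //  !q, !t.
              branch 2.2.2.1 (add q, !!t):
                ○ open, literals {p=F, q=T, r=F, t=T}.
              branch 2.2.2.2 (add !q, !t):
                ○ open, literals {p=F, q=F, r=F, t=F}.
0 branches closed, 6 open.
Each open branch fixes some atoms; the unmentioned ones are free. Counting distinct full assignments: branch {p=T, r=T} (q, s, t) contributes 8 new; branch {q=F} (p, r, s, t) contributes 12 new; branch {p=T, q=T, r=T, t=T} (s) contributes 0 new; branch {p=T, q=F, r=T, t=F} (s) contributes 0 new; branch {p=F, q=T, r=F, t=T} (s) contributes 2 new; branch {p=F, q=F, r=F, t=F} (s) contributes 0 new. Total: 22.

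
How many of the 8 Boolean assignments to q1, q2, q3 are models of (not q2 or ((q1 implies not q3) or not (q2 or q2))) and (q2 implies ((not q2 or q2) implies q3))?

Initial set: {((not q2 or ((q1 implies not q3) or not (q2 or q2))) and (q2 implies ((not q2 or q2) implies q3)))}.
((not q2 or ((q1 implies not q3) or not (q2 or q2))) and (q2 implies ((not q2 or q2) implies q3))): α-rule — add (not q2 or ((q1 implies not q3) or not (q2 or q2))), (q2 implies ((not q2 or q2) implies q3)).
(not q2 or ((q1 implies not q3) or not (q2 or q2))): β-rule — branch into not q2  //  ((q1 implies not q3) or not (q2 or q2)).
  branch 1 (add not q2):
    (q2 implies ((not q2 or q2) implies q3)): β-rule — branch into not q2  //  ((not q2 or q2) implies q3).
      branch 1.1 (add not q2):
        ○ open, literals {q2=F}.
      branch 1.2 (add ((not q2 or q2) implies q3)):
        ((not q2 or q2) implies q3): β-rule — branch into not (not q2 or q2)  //  q3.
          branch 1.2.1 (add not (not q2 or q2)):
            not (not q2 or q2): α-rule — add not not q2, not q2.
            × closes — contains both q2 and not q2.
          branch 1.2.2 (add q3):
            ○ open, literals {q2=F, q3=T}.
  branch 2 (add ((q1 implies not q3) or not (q2 or q2))):
    (q2 implies ((not q2 or q2) implies q3)): β-rule — branch into not q2  //  ((not q2 or q2) implies q3).
      branch 2.1 (add not q2):
        ((q1 implies not q3) or not (q2 or q2)): β-rule — branch into (q1 implies not q3)  //  not (q2 or q2).
          branch 2.1.1 (add (q1 implies not q3)):
            (q1 implies not q3): β-rule — branch into not q1  //  not q3.
              branch 2.1.1.1 (add not q1):
                ○ open, literals {q1=F, q2=F}.
              branch 2.1.1.2 (add not q3):
                ○ open, literals {q2=F, q3=F}.
          branch 2.1.2 (add not (q2 or q2)):
            not (q2 or q2): α-rule — add not q2, not q2.
            ○ open, literals {q2=F}.
      branch 2.2 (add ((not q2 or q2) implies q3)):
        ((q1 implies not q3) or not (q2 or q2)): β-rule — branch into (q1 implies not q3)  //  not (q2 or q2).
          branch 2.2.1 (add (q1 implies not q3)):
            ((not q2 or q2) implies q3): β-rule — branch into not (not q2 or q2)  //  q3.
              branch 2.2.1.1 (add not (not q2 or q2)):
                not (not q2 or q2): α-rule — add not not q2, not q2.
                × closes — contains both q2 and not q2.
              branch 2.2.1.2 (add q3):
                (q1 implies not q3): β-rule — branch into not q1  //  not q3.
                  branch 2.2.1.2.1 (add not q1):
                    ○ open, literals {q1=F, q3=T}.
                  branch 2.2.1.2.2 (add not q3):
                    × closes — contains both q3 and not q3.
          branch 2.2.2 (add not (q2 or q2)):
            not (q2 or q2): α-rule — add not q2, not q2.
            ((not q2 or q2) implies q3): β-rule — branch into not (not q2 or q2)  //  q3.
              branch 2.2.2.1 (add not (not q2 or q2)):
                not (not q2 or q2): α-rule — add not not q2, not q2.
                × closes — contains both q2 and not q2.
              branch 2.2.2.2 (add q3):
                ○ open, literals {q2=F, q3=T}.
4 branches closed, 7 open.
Each open branch fixes some atoms; the unmentioned ones are free. Counting distinct full assignments: branch {q2=F} (q1, q3) contributes 4 new; branch {q2=F, q3=T} (q1) contributes 0 new; branch {q1=F, q2=F} (q3) contributes 0 new; branch {q2=F, q3=F} (q1) contributes 0 new; branch {q2=F} (q1, q3) contributes 0 new; branch {q1=F, q3=T} (q2) contributes 1 new; branch {q2=F, q3=T} (q1) contributes 0 new. Total: 5.

5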